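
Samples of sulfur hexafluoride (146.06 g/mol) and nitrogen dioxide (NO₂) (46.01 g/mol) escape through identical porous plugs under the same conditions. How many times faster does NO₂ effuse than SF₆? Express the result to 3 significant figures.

1.78

By Graham's law, rate_NO₂/rate_SF₆ = √(M_SF₆/M_NO₂) = √(146.06/46.01) = √3.175 = 1.78.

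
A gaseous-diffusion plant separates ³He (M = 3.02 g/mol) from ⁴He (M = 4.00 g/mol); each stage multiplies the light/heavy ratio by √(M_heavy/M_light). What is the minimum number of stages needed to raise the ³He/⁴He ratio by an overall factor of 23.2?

23

Single-stage factor α = √(4.00/3.02), so ln α = ½ ln(1.32450) = 0.1405.
Need α^N ≥ 23.2 ⇒ N ≥ ln(23.2) / ln α = 3.144 / 0.1405 = 22.38.
Rounding up, N = 23 stages.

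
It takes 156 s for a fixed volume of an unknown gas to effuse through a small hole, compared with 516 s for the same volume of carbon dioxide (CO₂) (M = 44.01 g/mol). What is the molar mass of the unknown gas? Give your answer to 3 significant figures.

From Graham's law, t_X/t_CO₂ = √(M_X/M_CO₂).
156/516 = 0.3023 = √(M_X/44.01)
M_X = 44.01 × 0.3023² = 44.01 × 0.09140 = 4.02 g/mol

4.02 g/mol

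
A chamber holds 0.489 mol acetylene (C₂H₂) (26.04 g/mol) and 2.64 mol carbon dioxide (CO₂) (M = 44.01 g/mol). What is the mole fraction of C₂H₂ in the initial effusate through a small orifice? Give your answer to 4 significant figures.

Each component's effusion rate ∝ (its partial pressure)·(1/√M) ∝ n_i/√M_i.
So x_C₂H₂ in the escaping gas = (n_C₂H₂/√M_C₂H₂) / Σ(n_i/√M_i)
= (0.489/√26.04) / (0.489/√26.04 + 2.64/√44.01) = 0.09583/(0.09583 + 0.3979) = 0.1941.

0.1941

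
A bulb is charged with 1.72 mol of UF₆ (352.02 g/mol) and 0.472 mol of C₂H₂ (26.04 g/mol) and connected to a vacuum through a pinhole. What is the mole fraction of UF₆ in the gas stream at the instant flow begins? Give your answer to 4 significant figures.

Each component's effusion rate ∝ (its partial pressure)·(1/√M) ∝ n_i/√M_i.
x_UF₆(eff) = (n_UF₆/√M_UF₆) / (n_UF₆/√M_UF₆ + n_C₂H₂/√M_C₂H₂)
= (1.72/√352.02) / (1.72/√352.02 + 0.472/√26.04) = 0.09167/(0.09167 + 0.09250) = 0.4978.

0.4978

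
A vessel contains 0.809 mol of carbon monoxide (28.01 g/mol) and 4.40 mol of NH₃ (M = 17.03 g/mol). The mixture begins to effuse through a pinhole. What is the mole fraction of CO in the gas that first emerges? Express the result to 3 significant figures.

Each component's effusion rate ∝ (its partial pressure)·(1/√M) ∝ n_i/√M_i.
So x_CO in the escaping gas = (n_CO/√M_CO) / Σ(n_i/√M_i)
= (0.809/√28.01) / (0.809/√28.01 + 4.40/√17.03) = 0.1529/(0.1529 + 1.066) = 0.125.

0.125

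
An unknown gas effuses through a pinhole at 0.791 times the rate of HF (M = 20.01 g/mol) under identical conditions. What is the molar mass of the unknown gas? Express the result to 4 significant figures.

By Graham's law, rate_X/rate_HF = √(M_HF/M_X).
0.791 = √(20.01/M_X)
M_X = 20.01 / 0.791² = 20.01 / 0.6257 = 31.98 g/mol

31.98 g/mol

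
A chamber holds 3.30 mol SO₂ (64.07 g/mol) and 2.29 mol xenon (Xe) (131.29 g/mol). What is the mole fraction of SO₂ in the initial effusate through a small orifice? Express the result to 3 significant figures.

0.674

Effusion rate of each component ∝ n_i/√M_i (partial pressure × 1/√M).
So x_SO₂ in the escaping gas = (n_SO₂/√M_SO₂) / Σ(n_i/√M_i)
= (3.30/√64.07) / (3.30/√64.07 + 2.29/√131.29) = 0.4123/(0.4123 + 0.1999) = 0.674.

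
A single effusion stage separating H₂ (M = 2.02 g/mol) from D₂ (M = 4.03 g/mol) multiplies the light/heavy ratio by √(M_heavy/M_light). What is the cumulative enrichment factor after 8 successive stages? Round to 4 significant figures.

The single-stage factor is √(M_heavy/M_light), so 8 stages give [√(4.03/2.02)]^8 = (4.03/2.02)^(8/2).
= 1.99505^4 = 15.84.

15.84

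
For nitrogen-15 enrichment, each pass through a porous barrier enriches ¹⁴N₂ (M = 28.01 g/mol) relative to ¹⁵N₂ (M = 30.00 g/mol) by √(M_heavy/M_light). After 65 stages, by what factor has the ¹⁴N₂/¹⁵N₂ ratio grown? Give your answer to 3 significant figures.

9.31

Each stage multiplies the ratio by α = √(30.00/28.01), so after 65 stages the overall factor is α^65 = (30.00/28.01)^(65/2).
= 1.07105^(65/2) = 9.31.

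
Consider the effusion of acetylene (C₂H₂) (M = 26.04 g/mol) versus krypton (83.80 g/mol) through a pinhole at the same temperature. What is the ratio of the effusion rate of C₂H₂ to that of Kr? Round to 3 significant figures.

From Graham's law, rate_C₂H₂/rate_Kr = √(M_Kr/M_C₂H₂) = √(83.80/26.04) = √3.218 = 1.79.

1.79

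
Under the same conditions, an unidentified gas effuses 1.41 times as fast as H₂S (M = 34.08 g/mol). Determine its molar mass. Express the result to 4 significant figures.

17.14 g/mol

Since effusion rate ∝ 1/√M, rate_X/rate_H₂S = √(M_H₂S/M_X).
1.41 = √(34.08/M_X)
M_X = 34.08 / 1.41² = 34.08 / 1.988 = 17.14 g/mol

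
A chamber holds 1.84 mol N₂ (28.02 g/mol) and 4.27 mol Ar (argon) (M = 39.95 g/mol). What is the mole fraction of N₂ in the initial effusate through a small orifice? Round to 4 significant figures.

Rate_i ∝ x_i/√M_i (Graham's law weighted by mole fraction), so the effusate composition follows n_i/√M_i.
Mole fraction of N₂ in the effusate = (n_N₂/√M_N₂) / (n_N₂/√M_N₂ + n_Ar/√M_Ar)
= (1.84/√28.02) / (1.84/√28.02 + 4.27/√39.95) = 0.3476/(0.3476 + 0.6756) = 0.3397.

0.3397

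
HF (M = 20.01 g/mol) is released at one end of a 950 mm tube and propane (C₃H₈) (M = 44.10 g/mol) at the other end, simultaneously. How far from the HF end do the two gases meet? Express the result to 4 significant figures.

Distances travelled in equal time are proportional to diffusion rates, so d_HF/d_C₃H₈ = √(M_C₃H₈/M_HF) = √(44.10/20.01) = 1.485.
With d_HF + d_C₃H₈ = 950 mm, d_C₃H₈ = 950/(1 + 1.485) = 382.4 mm.
d_HF = 950 − 382.4 = 567.6 mm.

567.6 mm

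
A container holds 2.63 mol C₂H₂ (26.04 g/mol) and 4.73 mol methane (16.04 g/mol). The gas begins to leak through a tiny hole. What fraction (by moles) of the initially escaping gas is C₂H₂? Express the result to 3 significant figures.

Effusion rate of each component ∝ n_i/√M_i (partial pressure × 1/√M).
x_C₂H₂(eff) = (n_C₂H₂/√M_C₂H₂) / (n_C₂H₂/√M_C₂H₂ + n_CH₄/√M_CH₄)
= (2.63/√26.04) / (2.63/√26.04 + 4.73/√16.04) = 0.5154/(0.5154 + 1.181) = 0.304.

0.304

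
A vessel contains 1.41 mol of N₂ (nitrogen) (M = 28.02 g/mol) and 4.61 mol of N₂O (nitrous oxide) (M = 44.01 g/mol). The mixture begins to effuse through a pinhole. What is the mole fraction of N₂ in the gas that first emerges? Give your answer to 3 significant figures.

Rate_i ∝ x_i/√M_i (Graham's law weighted by mole fraction), so the effusate composition follows n_i/√M_i.
So x_N₂ in the escaping gas = (n_N₂/√M_N₂) / Σ(n_i/√M_i)
= (1.41/√28.02) / (1.41/√28.02 + 4.61/√44.01) = 0.2664/(0.2664 + 0.6949) = 0.277.

0.277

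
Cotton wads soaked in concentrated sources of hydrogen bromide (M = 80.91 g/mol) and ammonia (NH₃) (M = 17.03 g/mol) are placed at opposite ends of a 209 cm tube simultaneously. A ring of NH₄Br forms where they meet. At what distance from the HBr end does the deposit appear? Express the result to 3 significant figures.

65.7 cm

Distances travelled in equal time are proportional to diffusion rates, so d_HBr/d_NH₃ = √(M_NH₃/M_HBr) = √(17.03/80.91) = 0.4588.
With d_HBr + d_NH₃ = 209 cm, d_NH₃ = 209/(1 + 0.4588) = 143.3 cm.
d_HBr = 209 − 143.3 = 65.7 cm.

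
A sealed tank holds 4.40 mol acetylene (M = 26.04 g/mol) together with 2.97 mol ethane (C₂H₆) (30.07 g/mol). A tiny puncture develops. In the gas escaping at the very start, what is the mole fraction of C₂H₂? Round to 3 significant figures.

0.614

Rate_i ∝ x_i/√M_i (Graham's law weighted by mole fraction), so the effusate composition follows n_i/√M_i.
Mole fraction of C₂H₂ in the effusate = (n_C₂H₂/√M_C₂H₂) / (n_C₂H₂/√M_C₂H₂ + n_C₂H₆/√M_C₂H₆)
= (4.40/√26.04) / (4.40/√26.04 + 2.97/√30.07) = 0.8622/(0.8622 + 0.5416) = 0.614.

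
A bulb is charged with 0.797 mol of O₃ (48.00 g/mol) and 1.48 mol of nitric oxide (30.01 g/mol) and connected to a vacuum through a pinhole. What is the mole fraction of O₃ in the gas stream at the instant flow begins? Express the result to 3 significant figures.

Effusion rate of each component ∝ n_i/√M_i (partial pressure × 1/√M).
x_O₃(eff) = (n_O₃/√M_O₃) / (n_O₃/√M_O₃ + n_NO/√M_NO)
= (0.797/√48.00) / (0.797/√48.00 + 1.48/√30.01) = 0.1150/(0.1150 + 0.2702) = 0.299.

0.299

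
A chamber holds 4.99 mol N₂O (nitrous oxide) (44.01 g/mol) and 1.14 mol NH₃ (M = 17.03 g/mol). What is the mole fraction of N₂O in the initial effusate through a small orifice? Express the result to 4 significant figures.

0.7314

Each component's effusion rate ∝ (its partial pressure)·(1/√M) ∝ n_i/√M_i.
Mole fraction of N₂O in the effusate = (n_N₂O/√M_N₂O) / (n_N₂O/√M_N₂O + n_NH₃/√M_NH₃)
= (4.99/√44.01) / (4.99/√44.01 + 1.14/√17.03) = 0.7522/(0.7522 + 0.2762) = 0.7314.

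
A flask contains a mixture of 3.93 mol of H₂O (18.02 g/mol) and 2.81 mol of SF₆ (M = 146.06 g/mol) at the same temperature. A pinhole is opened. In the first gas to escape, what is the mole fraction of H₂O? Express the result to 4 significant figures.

The effusion rate of species i is ∝ p_i/√M_i ∝ n_i/√M_i.
x_H₂O(eff) = (n_H₂O/√M_H₂O) / (n_H₂O/√M_H₂O + n_SF₆/√M_SF₆)
= (3.93/√18.02) / (3.93/√18.02 + 2.81/√146.06) = 0.9258/(0.9258 + 0.2325) = 0.7993.

0.7993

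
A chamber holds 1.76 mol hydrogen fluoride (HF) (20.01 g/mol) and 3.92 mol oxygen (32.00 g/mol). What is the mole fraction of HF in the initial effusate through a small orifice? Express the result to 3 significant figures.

0.362

Each component's effusion rate ∝ (its partial pressure)·(1/√M) ∝ n_i/√M_i.
x_HF(eff) = (n_HF/√M_HF) / (n_HF/√M_HF + n_O₂/√M_O₂)
= (1.76/√20.01) / (1.76/√20.01 + 3.92/√32.00) = 0.3934/(0.3934 + 0.6930) = 0.362.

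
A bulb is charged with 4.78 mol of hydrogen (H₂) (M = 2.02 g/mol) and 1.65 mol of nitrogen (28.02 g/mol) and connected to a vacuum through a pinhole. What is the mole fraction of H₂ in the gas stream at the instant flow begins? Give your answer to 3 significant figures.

Rate_i ∝ x_i/√M_i (Graham's law weighted by mole fraction), so the effusate composition follows n_i/√M_i.
Mole fraction of H₂ in the effusate = (n_H₂/√M_H₂) / (n_H₂/√M_H₂ + n_N₂/√M_N₂)
= (4.78/√2.02) / (4.78/√2.02 + 1.65/√28.02) = 3.363/(3.363 + 0.3117) = 0.915.

0.915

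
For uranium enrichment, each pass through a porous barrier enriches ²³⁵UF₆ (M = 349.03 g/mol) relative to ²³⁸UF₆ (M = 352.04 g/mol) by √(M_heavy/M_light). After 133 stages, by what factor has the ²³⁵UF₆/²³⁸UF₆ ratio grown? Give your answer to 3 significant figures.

1.77

The single-stage factor is √(M_heavy/M_light), so 133 stages give [√(352.04/349.03)]^133 = (352.04/349.03)^(133/2).
= 1.00862^(133/2) = 1.77.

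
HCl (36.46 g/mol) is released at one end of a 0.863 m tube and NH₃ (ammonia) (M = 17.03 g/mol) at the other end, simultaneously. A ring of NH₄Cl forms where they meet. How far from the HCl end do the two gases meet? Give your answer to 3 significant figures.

In equal time, each gas travels a distance ∝ its rate ∝ 1/√M, so d_HCl/d_NH₃ = √(M_NH₃/M_HCl) = √(17.03/36.46) = 0.6834.
With d_HCl + d_NH₃ = 0.863 m, d_NH₃ = 0.863/(1 + 0.6834) = 0.5126 m.
d_HCl = 0.863 − 0.5126 = 0.350 m.

0.350 m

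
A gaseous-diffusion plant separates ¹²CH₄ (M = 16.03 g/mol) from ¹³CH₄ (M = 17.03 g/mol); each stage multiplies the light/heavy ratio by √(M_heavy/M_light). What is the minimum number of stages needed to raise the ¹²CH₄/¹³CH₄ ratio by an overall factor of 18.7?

Single-stage factor α = √(17.03/16.03), so ln α = ½ ln(1.06238) = 0.03026.
Need α^N ≥ 18.7 ⇒ N ≥ ln(18.7) / ln α = 2.929 / 0.03026 = 96.79.
Minimum whole number of stages: N = 97.

97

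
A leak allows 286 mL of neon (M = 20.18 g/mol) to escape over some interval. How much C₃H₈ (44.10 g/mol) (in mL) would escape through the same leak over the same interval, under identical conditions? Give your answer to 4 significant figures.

By Graham's law, rate_C₃H₈/rate_Ne = √(M_Ne/M_C₃H₈) = √(20.18/44.10) = √0.4576 = 0.6765.
So the volume for C₃H₈ is 286 × 0.6765 = 193.5 mL.

193.5 mL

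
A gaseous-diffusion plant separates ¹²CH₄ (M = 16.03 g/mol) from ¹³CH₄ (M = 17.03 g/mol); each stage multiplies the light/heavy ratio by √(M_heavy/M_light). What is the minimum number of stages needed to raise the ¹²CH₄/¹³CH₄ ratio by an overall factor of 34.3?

117

With α = √(17.03/16.03) per stage, ln α = ½ ln(1.06238) = 0.03026.
Need α^N ≥ 34.3 ⇒ N ≥ ln(34.3) / ln α = 3.535 / 0.03026 = 116.84.
Rounding up, N = 117 stages.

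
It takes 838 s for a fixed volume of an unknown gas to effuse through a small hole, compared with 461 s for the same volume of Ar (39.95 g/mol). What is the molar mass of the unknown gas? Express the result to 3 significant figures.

132 g/mol

From Graham's law, t_X/t_Ar = √(M_X/M_Ar).
838/461 = 1.818 = √(M_X/39.95)
M_X = 39.95 × 1.818² = 39.95 × 3.304 = 132 g/mol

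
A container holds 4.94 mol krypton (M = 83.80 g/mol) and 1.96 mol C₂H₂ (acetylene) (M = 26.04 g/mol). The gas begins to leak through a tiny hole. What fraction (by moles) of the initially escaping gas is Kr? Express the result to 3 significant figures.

The effusion rate of species i is ∝ p_i/√M_i ∝ n_i/√M_i.
So x_Kr in the escaping gas = (n_Kr/√M_Kr) / Σ(n_i/√M_i)
= (4.94/√83.80) / (4.94/√83.80 + 1.96/√26.04) = 0.5396/(0.5396 + 0.3841) = 0.584.

0.584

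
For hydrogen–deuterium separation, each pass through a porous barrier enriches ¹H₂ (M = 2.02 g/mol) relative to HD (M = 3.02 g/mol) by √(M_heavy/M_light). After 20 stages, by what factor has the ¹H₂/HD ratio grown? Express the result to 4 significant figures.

55.79

Each stage multiplies the ratio by α = √(3.02/2.02), so after 20 stages the overall factor is α^20 = (3.02/2.02)^(20/2).
= 1.49505^10 = 55.79.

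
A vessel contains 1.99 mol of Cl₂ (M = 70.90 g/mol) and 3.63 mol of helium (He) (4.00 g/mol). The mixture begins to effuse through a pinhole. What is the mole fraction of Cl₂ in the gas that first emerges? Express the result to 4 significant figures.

Effusion rate of each component ∝ n_i/√M_i (partial pressure × 1/√M).
So x_Cl₂ in the escaping gas = (n_Cl₂/√M_Cl₂) / Σ(n_i/√M_i)
= (1.99/√70.90) / (1.99/√70.90 + 3.63/√4.00) = 0.2363/(0.2363 + 1.815) = 0.1152.

0.1152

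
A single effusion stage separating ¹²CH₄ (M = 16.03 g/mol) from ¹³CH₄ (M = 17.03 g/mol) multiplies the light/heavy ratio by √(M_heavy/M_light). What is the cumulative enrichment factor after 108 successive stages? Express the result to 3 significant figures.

Overall factor = α^108 with α = √(17.03/16.03), i.e. (17.03/16.03)^(108/2).
= 1.06238^54 = 26.3.

26.3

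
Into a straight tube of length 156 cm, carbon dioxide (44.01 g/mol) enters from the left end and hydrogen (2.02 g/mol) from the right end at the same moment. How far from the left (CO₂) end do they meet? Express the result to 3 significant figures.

In equal time, each gas travels a distance ∝ its rate ∝ 1/√M, so d_CO₂/d_H₂ = √(M_H₂/M_CO₂) = √(2.02/44.01) = 0.2142.
With d_CO₂ + d_H₂ = 156 cm, d_H₂ = 156/(1 + 0.2142) = 128.5 cm.
d_CO₂ = 156 − 128.5 = 27.5 cm.

27.5 cm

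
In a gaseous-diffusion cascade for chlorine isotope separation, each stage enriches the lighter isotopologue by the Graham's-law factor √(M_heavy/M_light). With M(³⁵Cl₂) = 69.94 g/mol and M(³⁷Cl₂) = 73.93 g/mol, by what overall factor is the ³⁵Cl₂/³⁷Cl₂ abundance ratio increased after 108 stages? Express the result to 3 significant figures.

20.0

Overall factor = α^108 with α = √(73.93/69.94), i.e. (73.93/69.94)^(108/2).
= 1.05705^54 = 20.0.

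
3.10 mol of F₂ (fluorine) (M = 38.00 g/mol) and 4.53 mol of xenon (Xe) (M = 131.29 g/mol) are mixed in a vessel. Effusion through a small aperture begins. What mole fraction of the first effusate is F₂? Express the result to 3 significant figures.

0.560

Each component's effusion rate ∝ (its partial pressure)·(1/√M) ∝ n_i/√M_i.
Mole fraction of F₂ in the effusate = (n_F₂/√M_F₂) / (n_F₂/√M_F₂ + n_Xe/√M_Xe)
= (3.10/√38.00) / (3.10/√38.00 + 4.53/√131.29) = 0.5029/(0.5029 + 0.3954) = 0.560.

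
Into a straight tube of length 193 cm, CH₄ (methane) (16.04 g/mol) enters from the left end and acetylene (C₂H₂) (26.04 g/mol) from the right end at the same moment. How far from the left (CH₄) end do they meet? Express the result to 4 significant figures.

108.1 cm

In equal time, each gas travels a distance ∝ its rate ∝ 1/√M, so d_CH₄/d_C₂H₂ = √(M_C₂H₂/M_CH₄) = √(26.04/16.04) = 1.274.
With d_CH₄ + d_C₂H₂ = 193 cm, d_C₂H₂ = 193/(1 + 1.274) = 84.87 cm.
d_CH₄ = 193 − 84.87 = 108.1 cm.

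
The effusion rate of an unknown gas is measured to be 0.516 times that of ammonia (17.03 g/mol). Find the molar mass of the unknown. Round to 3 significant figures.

Since effusion rate ∝ 1/√M, rate_X/rate_NH₃ = √(M_NH₃/M_X).
0.516 = √(17.03/M_X)
M_X = 17.03 / 0.516² = 17.03 / 0.2663 = 64.0 g/mol

64.0 g/mol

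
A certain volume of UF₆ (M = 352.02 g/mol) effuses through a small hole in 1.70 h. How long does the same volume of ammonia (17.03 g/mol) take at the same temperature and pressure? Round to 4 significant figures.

Using Graham's law: t_NH₃/t_UF₆ = √(M_NH₃/M_UF₆) = √(17.03/352.02) = √0.04838 = 0.2199.
So the time for NH₃ is 1.70 × 0.2199 = 0.3739 h.

0.3739 h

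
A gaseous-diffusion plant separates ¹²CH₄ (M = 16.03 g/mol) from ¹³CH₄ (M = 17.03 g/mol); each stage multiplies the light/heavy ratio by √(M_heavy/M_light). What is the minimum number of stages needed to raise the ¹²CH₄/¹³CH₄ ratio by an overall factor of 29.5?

112

Per stage α = (17.03/16.03)^(1/2) = 1.06238^0.5, giving ln α = 0.03026.
Need α^N ≥ 29.5 ⇒ N ≥ ln(29.5) / ln α = 3.384 / 0.03026 = 111.85.
So at least 112 stages are needed.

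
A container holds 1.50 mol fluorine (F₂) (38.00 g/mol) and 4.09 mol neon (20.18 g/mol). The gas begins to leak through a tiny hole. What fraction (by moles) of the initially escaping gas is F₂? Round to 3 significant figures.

0.211

Each component's effusion rate ∝ (its partial pressure)·(1/√M) ∝ n_i/√M_i.
So x_F₂ in the escaping gas = (n_F₂/√M_F₂) / Σ(n_i/√M_i)
= (1.50/√38.00) / (1.50/√38.00 + 4.09/√20.18) = 0.2433/(0.2433 + 0.9105) = 0.211.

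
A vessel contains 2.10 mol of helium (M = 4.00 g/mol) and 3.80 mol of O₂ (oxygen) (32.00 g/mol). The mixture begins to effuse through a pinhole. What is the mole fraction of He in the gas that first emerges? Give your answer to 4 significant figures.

0.6098

Each component's effusion rate ∝ (its partial pressure)·(1/√M) ∝ n_i/√M_i.
x_He(eff) = (n_He/√M_He) / (n_He/√M_He + n_O₂/√M_O₂)
= (2.10/√4.00) / (2.10/√4.00 + 3.80/√32.00) = 1.050/(1.050 + 0.6718) = 0.6098.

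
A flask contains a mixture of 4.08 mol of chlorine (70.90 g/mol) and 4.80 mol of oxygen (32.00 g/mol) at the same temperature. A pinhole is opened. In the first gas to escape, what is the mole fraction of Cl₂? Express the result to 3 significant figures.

0.363

The effusion rate of species i is ∝ p_i/√M_i ∝ n_i/√M_i.
Mole fraction of Cl₂ in the effusate = (n_Cl₂/√M_Cl₂) / (n_Cl₂/√M_Cl₂ + n_O₂/√M_O₂)
= (4.08/√70.90) / (4.08/√70.90 + 4.80/√32.00) = 0.4845/(0.4845 + 0.8485) = 0.363.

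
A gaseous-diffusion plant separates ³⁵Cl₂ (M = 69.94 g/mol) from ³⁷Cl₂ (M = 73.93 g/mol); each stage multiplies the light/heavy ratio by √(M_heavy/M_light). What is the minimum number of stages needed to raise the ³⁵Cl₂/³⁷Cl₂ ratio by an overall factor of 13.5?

94

Single-stage factor α = √(73.93/69.94), so ln α = ½ ln(1.05705) = 0.02774.
Need α^N ≥ 13.5 ⇒ N ≥ ln(13.5) / ln α = 2.603 / 0.02774 = 93.82.
Minimum whole number of stages: N = 94.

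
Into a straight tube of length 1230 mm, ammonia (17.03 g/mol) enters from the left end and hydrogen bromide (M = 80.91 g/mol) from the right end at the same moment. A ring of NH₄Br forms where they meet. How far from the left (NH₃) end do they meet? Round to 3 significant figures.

843 mm

Graham's law gives d_NH₃/d_HBr = rate_NH₃/rate_HBr = √(M_HBr/M_NH₃) = √(80.91/17.03) = 2.180.
With d_NH₃ + d_HBr = 1230 mm, d_HBr = 1230/(1 + 2.180) = 386.8 mm.
d_NH₃ = 1230 − 386.8 = 843 mm.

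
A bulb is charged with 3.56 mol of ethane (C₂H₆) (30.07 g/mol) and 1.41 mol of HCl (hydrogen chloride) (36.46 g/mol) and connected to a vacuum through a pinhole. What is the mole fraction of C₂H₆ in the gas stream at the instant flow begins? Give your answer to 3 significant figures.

0.735

Rate_i ∝ x_i/√M_i (Graham's law weighted by mole fraction), so the effusate composition follows n_i/√M_i.
x_C₂H₆(eff) = (n_C₂H₆/√M_C₂H₆) / (n_C₂H₆/√M_C₂H₆ + n_HCl/√M_HCl)
= (3.56/√30.07) / (3.56/√30.07 + 1.41/√36.46) = 0.6492/(0.6492 + 0.2335) = 0.735.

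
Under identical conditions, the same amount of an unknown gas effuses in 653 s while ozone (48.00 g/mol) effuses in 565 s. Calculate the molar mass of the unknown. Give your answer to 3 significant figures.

Using Graham's law: t_X/t_O₃ = √(M_X/M_O₃).
653/565 = 1.156 = √(M_X/48.00)
M_X = 48.00 × 1.156² = 48.00 × 1.336 = 64.1 g/mol

64.1 g/mol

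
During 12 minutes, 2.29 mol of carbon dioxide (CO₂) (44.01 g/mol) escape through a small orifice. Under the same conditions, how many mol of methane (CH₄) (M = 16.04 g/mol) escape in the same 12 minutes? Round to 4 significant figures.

3.793 mol

From Graham's law, rate_CH₄/rate_CO₂ = √(M_CO₂/M_CH₄) = √(44.01/16.04) = √2.744 = 1.656.
So the amount for CH₄ is 2.29 × 1.656 = 3.793 mol.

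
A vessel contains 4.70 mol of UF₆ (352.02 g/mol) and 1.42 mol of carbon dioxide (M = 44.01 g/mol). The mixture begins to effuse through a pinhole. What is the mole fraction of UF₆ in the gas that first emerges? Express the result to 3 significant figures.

0.539

Each component's effusion rate ∝ (its partial pressure)·(1/√M) ∝ n_i/√M_i.
So x_UF₆ in the escaping gas = (n_UF₆/√M_UF₆) / Σ(n_i/√M_i)
= (4.70/√352.02) / (4.70/√352.02 + 1.42/√44.01) = 0.2505/(0.2505 + 0.2140) = 0.539.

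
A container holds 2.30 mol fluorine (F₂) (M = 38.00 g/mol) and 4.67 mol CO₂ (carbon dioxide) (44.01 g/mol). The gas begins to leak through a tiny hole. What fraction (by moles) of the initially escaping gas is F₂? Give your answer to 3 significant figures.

0.346

The effusion rate of species i is ∝ p_i/√M_i ∝ n_i/√M_i.
Mole fraction of F₂ in the effusate = (n_F₂/√M_F₂) / (n_F₂/√M_F₂ + n_CO₂/√M_CO₂)
= (2.30/√38.00) / (2.30/√38.00 + 4.67/√44.01) = 0.3731/(0.3731 + 0.7039) = 0.346.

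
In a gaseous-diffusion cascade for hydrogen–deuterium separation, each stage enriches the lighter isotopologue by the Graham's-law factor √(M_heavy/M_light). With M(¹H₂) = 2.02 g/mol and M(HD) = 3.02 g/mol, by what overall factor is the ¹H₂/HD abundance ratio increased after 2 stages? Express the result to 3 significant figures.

1.50

Each stage multiplies the ratio by α = √(3.02/2.02), so after 2 stages the overall factor is α^2 = (3.02/2.02)^(2/2).
= 1.49505^1 = 1.50.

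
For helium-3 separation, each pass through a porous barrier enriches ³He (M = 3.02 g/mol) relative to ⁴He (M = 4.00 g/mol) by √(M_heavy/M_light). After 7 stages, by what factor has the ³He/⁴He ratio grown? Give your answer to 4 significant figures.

Overall factor = α^7 with α = √(4.00/3.02), i.e. (4.00/3.02)^(7/2).
= 1.32450^(7/2) = 2.674.

2.674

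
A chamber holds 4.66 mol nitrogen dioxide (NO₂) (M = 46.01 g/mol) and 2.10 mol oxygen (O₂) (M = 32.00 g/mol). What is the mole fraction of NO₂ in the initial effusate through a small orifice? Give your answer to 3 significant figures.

The effusion rate of species i is ∝ p_i/√M_i ∝ n_i/√M_i.
Mole fraction of NO₂ in the effusate = (n_NO₂/√M_NO₂) / (n_NO₂/√M_NO₂ + n_O₂/√M_O₂)
= (4.66/√46.01) / (4.66/√46.01 + 2.10/√32.00) = 0.6870/(0.6870 + 0.3712) = 0.649.

0.649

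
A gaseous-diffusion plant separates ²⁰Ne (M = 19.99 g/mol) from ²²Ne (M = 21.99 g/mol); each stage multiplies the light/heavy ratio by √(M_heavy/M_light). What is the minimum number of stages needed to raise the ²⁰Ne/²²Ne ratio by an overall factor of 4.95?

With α = √(21.99/19.99) per stage, ln α = ½ ln(1.10005) = 0.04768.
Need α^N ≥ 4.95 ⇒ N ≥ ln(4.95) / ln α = 1.599 / 0.04768 = 33.55.
Rounding up, N = 34 stages.

34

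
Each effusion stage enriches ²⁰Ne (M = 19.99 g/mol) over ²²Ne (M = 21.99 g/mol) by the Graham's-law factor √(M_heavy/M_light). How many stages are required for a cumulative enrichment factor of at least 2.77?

Single-stage factor α = √(21.99/19.99), so ln α = ½ ln(1.10005) = 0.04768.
Need α^N ≥ 2.77 ⇒ N ≥ ln(2.77) / ln α = 1.019 / 0.04768 = 21.37.
Rounding up, N = 22 stages.

22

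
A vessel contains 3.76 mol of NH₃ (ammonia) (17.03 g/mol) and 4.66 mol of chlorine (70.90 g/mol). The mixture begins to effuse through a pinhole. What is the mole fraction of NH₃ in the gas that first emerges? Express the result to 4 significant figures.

Each component's effusion rate ∝ (its partial pressure)·(1/√M) ∝ n_i/√M_i.
x_NH₃(eff) = (n_NH₃/√M_NH₃) / (n_NH₃/√M_NH₃ + n_Cl₂/√M_Cl₂)
= (3.76/√17.03) / (3.76/√17.03 + 4.66/√70.90) = 0.9111/(0.9111 + 0.5534) = 0.6221.

0.6221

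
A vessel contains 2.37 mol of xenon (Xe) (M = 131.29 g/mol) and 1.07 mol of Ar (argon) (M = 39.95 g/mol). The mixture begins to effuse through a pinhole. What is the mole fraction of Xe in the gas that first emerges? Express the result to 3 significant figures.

Effusion rate of each component ∝ n_i/√M_i (partial pressure × 1/√M).
So x_Xe in the escaping gas = (n_Xe/√M_Xe) / Σ(n_i/√M_i)
= (2.37/√131.29) / (2.37/√131.29 + 1.07/√39.95) = 0.2068/(0.2068 + 0.1693) = 0.550.

0.550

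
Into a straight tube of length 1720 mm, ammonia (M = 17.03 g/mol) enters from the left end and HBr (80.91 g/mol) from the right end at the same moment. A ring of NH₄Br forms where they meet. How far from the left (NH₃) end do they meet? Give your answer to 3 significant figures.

1180 mm

The fronts meet when d_NH₃ + d_HBr = L with d_NH₃/d_HBr = √(M_HBr/M_NH₃) (Graham's law). Here √(M_HBr/M_NH₃) = √(80.91/17.03) = 2.180.
With d_NH₃ + d_HBr = 1720 mm, d_HBr = 1720/(1 + 2.180) = 540.9 mm.
d_NH₃ = 1720 − 540.9 = 1180 mm.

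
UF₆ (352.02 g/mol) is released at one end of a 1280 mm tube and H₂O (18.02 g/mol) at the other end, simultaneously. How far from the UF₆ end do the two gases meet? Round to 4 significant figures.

The fronts meet when d_UF₆ + d_H₂O = L with d_UF₆/d_H₂O = √(M_H₂O/M_UF₆) (Graham's law). Here √(M_H₂O/M_UF₆) = √(18.02/352.02) = 0.2263.
With d_UF₆ + d_H₂O = 1280 mm, d_H₂O = 1280/(1 + 0.2263) = 1044 mm.
d_UF₆ = 1280 − 1044 = 236.2 mm.

236.2 mm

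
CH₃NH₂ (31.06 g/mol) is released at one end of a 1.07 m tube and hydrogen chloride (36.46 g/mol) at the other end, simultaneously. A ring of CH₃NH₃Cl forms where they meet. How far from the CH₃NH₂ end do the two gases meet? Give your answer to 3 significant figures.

Graham's law gives d_CH₃NH₂/d_HCl = rate_CH₃NH₂/rate_HCl = √(M_HCl/M_CH₃NH₂) = √(36.46/31.06) = 1.083.
With d_CH₃NH₂ + d_HCl = 1.07 m, d_HCl = 1.07/(1 + 1.083) = 0.5136 m.
d_CH₃NH₂ = 1.07 − 0.5136 = 0.556 m.

0.556 m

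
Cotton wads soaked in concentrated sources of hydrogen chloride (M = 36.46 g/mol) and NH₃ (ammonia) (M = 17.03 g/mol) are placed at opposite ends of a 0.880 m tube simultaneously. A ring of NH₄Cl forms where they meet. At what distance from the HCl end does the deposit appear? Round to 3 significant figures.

0.357 m

Graham's law gives d_HCl/d_NH₃ = rate_HCl/rate_NH₃ = √(M_NH₃/M_HCl) = √(17.03/36.46) = 0.6834.
With d_HCl + d_NH₃ = 0.880 m, d_NH₃ = 0.880/(1 + 0.6834) = 0.5227 m.
d_HCl = 0.880 − 0.5227 = 0.357 m.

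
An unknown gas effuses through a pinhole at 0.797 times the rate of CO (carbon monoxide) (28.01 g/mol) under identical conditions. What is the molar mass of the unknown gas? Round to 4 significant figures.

44.10 g/mol

Graham's law gives rate_X/rate_CO = √(M_CO/M_X).
0.797 = √(28.01/M_X)
M_X = 28.01 / 0.797² = 28.01 / 0.6352 = 44.10 g/mol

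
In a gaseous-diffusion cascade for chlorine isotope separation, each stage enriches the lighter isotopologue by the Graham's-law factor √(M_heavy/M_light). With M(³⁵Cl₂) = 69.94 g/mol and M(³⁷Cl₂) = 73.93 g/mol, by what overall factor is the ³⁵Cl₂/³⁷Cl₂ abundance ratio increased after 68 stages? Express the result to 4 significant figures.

6.595

Each stage multiplies the ratio by α = √(73.93/69.94), so after 68 stages the overall factor is α^68 = (73.93/69.94)^(68/2).
= 1.05705^34 = 6.595.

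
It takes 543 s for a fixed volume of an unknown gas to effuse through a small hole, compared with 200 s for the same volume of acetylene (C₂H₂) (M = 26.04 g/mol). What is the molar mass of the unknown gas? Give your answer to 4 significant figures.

191.9 g/mol

Graham's law gives t_X/t_C₂H₂ = √(M_X/M_C₂H₂).
543/200 = 2.715 = √(M_X/26.04)
M_X = 26.04 × 2.715² = 26.04 × 7.371 = 191.9 g/mol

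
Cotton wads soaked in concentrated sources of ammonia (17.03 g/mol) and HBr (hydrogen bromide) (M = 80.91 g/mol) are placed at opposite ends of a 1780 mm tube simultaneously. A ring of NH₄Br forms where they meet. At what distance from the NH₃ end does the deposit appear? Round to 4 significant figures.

Graham's law gives d_NH₃/d_HBr = rate_NH₃/rate_HBr = √(M_HBr/M_NH₃) = √(80.91/17.03) = 2.180.
With d_NH₃ + d_HBr = 1780 mm, d_HBr = 1780/(1 + 2.180) = 559.8 mm.
d_NH₃ = 1780 − 559.8 = 1220 mm.

1220 mm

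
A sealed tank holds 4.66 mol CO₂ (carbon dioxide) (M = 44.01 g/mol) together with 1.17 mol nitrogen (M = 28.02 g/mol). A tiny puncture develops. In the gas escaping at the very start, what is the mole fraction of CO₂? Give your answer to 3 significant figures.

The effusion rate of species i is ∝ p_i/√M_i ∝ n_i/√M_i.
x_CO₂(eff) = (n_CO₂/√M_CO₂) / (n_CO₂/√M_CO₂ + n_N₂/√M_N₂)
= (4.66/√44.01) / (4.66/√44.01 + 1.17/√28.02) = 0.7024/(0.7024 + 0.2210) = 0.761.

0.761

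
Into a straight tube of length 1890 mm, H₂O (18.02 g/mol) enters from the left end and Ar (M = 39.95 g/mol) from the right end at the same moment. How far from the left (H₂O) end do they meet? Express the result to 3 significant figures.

1130 mm

Distances travelled in equal time are proportional to diffusion rates, so d_H₂O/d_Ar = √(M_Ar/M_H₂O) = √(39.95/18.02) = 1.489.
With d_H₂O + d_Ar = 1890 mm, d_Ar = 1890/(1 + 1.489) = 759.4 mm.
d_H₂O = 1890 − 759.4 = 1130 mm.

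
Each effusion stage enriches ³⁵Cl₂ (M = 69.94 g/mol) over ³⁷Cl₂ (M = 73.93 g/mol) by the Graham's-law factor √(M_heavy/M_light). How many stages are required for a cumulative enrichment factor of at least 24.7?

116

Single-stage factor α = √(73.93/69.94), so ln α = ½ ln(1.05705) = 0.02774.
Need α^N ≥ 24.7 ⇒ N ≥ ln(24.7) / ln α = 3.207 / 0.02774 = 115.60.
So at least 116 stages are needed.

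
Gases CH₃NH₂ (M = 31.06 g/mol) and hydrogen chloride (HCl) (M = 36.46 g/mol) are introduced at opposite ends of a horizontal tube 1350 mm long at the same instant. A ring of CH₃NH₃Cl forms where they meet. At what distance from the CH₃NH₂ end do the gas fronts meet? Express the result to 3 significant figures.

In equal time, each gas travels a distance ∝ its rate ∝ 1/√M, so d_CH₃NH₂/d_HCl = √(M_HCl/M_CH₃NH₂) = √(36.46/31.06) = 1.083.
With d_CH₃NH₂ + d_HCl = 1350 mm, d_HCl = 1350/(1 + 1.083) = 648.0 mm.
d_CH₃NH₂ = 1350 − 648.0 = 702 mm.

702 mm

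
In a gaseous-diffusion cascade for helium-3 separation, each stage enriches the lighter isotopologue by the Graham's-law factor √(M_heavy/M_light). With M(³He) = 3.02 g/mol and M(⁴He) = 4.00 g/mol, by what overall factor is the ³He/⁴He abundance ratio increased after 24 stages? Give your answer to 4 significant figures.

29.15

Each stage multiplies the ratio by α = √(4.00/3.02), so after 24 stages the overall factor is α^24 = (4.00/3.02)^(24/2).
= 1.32450^12 = 29.15.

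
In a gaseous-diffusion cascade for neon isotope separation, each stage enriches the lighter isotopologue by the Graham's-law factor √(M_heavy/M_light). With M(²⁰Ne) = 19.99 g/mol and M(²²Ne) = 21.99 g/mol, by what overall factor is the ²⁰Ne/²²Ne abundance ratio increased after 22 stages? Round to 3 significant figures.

Each stage multiplies the ratio by α = √(21.99/19.99), so after 22 stages the overall factor is α^22 = (21.99/19.99)^(22/2).
= 1.10005^11 = 2.85.

2.85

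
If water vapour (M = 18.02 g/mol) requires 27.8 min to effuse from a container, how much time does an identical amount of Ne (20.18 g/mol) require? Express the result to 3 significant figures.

29.4 min

By Graham's law, t_Ne/t_H₂O = √(M_Ne/M_H₂O) = √(20.18/18.02) = √1.120 = 1.058.
So the time for Ne is 27.8 × 1.058 = 29.4 min.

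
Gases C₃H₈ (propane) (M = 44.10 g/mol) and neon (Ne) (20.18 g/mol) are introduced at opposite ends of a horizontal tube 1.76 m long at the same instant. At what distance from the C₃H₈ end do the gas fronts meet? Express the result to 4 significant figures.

Distances travelled in equal time are proportional to diffusion rates, so d_C₃H₈/d_Ne = √(M_Ne/M_C₃H₈) = √(20.18/44.10) = 0.6765.
With d_C₃H₈ + d_Ne = 1.76 m, d_Ne = 1.76/(1 + 0.6765) = 1.050 m.
d_C₃H₈ = 1.76 − 1.050 = 0.7102 m.

0.7102 m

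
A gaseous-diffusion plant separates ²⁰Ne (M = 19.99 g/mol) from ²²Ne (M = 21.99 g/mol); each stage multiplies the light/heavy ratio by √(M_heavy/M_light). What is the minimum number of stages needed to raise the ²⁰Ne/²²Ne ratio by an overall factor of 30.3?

Single-stage factor α = √(21.99/19.99), so ln α = ½ ln(1.10005) = 0.04768.
Need α^N ≥ 30.3 ⇒ N ≥ ln(30.3) / ln α = 3.411 / 0.04768 = 71.55.
So at least 72 stages are needed.

72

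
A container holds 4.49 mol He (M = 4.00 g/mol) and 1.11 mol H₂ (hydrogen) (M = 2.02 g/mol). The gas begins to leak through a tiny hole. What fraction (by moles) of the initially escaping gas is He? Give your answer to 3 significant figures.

0.742

Rate_i ∝ x_i/√M_i (Graham's law weighted by mole fraction), so the effusate composition follows n_i/√M_i.
Mole fraction of He in the effusate = (n_He/√M_He) / (n_He/√M_He + n_H₂/√M_H₂)
= (4.49/√4.00) / (4.49/√4.00 + 1.11/√2.02) = 2.245/(2.245 + 0.7810) = 0.742.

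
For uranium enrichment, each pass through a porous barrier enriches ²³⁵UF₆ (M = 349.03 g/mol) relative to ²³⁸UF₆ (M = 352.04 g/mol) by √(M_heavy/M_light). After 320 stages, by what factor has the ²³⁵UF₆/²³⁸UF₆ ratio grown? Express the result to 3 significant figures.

3.95

The single-stage factor is √(M_heavy/M_light), so 320 stages give [√(352.04/349.03)]^320 = (352.04/349.03)^(320/2).
= 1.00862^160 = 3.95.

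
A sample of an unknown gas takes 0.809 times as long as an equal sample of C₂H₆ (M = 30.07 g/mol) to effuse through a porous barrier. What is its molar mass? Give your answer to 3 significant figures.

19.7 g/mol

From Graham's law, t_X/t_C₂H₆ = √(M_X/M_C₂H₆).
0.809 = √(M_X/30.07)
M_X = 30.07 × 0.809² = 30.07 × 0.6545 = 19.7 g/mol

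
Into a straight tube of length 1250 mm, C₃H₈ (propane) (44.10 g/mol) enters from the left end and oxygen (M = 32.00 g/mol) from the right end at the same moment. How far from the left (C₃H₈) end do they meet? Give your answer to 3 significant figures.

575 mm

In equal time, each gas travels a distance ∝ its rate ∝ 1/√M, so d_C₃H₈/d_O₂ = √(M_O₂/M_C₃H₈) = √(32.00/44.10) = 0.8518.
With d_C₃H₈ + d_O₂ = 1250 mm, d_O₂ = 1250/(1 + 0.8518) = 675.0 mm.
d_C₃H₈ = 1250 − 675.0 = 575 mm.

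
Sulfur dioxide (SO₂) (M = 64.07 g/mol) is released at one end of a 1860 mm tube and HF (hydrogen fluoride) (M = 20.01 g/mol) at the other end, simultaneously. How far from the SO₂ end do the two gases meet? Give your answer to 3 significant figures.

667 mm

The fronts meet when d_SO₂ + d_HF = L with d_SO₂/d_HF = √(M_HF/M_SO₂) (Graham's law). Here √(M_HF/M_SO₂) = √(20.01/64.07) = 0.5589.
With d_SO₂ + d_HF = 1860 mm, d_HF = 1860/(1 + 0.5589) = 1193 mm.
d_SO₂ = 1860 − 1193 = 667 mm.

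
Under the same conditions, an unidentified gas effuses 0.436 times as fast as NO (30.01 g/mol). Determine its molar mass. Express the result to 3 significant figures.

158 g/mol

By Graham's law, rate_X/rate_NO = √(M_NO/M_X).
0.436 = √(30.01/M_X)
M_X = 30.01 / 0.436² = 30.01 / 0.1901 = 158 g/mol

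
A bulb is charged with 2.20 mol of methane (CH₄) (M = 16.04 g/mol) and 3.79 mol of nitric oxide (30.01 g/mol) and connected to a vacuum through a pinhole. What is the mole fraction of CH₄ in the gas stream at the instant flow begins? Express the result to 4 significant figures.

The effusion rate of species i is ∝ p_i/√M_i ∝ n_i/√M_i.
Mole fraction of CH₄ in the effusate = (n_CH₄/√M_CH₄) / (n_CH₄/√M_CH₄ + n_NO/√M_NO)
= (2.20/√16.04) / (2.20/√16.04 + 3.79/√30.01) = 0.5493/(0.5493 + 0.6918) = 0.4426.

0.4426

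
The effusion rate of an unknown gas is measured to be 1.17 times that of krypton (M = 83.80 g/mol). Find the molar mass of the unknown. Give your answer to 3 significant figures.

From Graham's law, rate_X/rate_Kr = √(M_Kr/M_X).
1.17 = √(83.80/M_X)
M_X = 83.80 / 1.17² = 83.80 / 1.369 = 61.2 g/mol

61.2 g/mol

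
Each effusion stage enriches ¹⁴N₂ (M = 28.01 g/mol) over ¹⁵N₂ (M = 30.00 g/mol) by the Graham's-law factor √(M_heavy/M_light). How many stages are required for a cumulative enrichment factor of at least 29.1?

Per stage α = (30.00/28.01)^(1/2) = 1.07105^0.5, giving ln α = 0.03432.
Need α^N ≥ 29.1 ⇒ N ≥ ln(29.1) / ln α = 3.371 / 0.03432 = 98.22.
So at least 99 stages are needed.

99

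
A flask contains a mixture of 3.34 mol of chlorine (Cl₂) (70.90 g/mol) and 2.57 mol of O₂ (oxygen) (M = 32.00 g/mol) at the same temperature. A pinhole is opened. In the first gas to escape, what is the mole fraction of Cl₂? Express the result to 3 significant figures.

0.466

Rate_i ∝ x_i/√M_i (Graham's law weighted by mole fraction), so the effusate composition follows n_i/√M_i.
x_Cl₂(eff) = (n_Cl₂/√M_Cl₂) / (n_Cl₂/√M_Cl₂ + n_O₂/√M_O₂)
= (3.34/√70.90) / (3.34/√70.90 + 2.57/√32.00) = 0.3967/(0.3967 + 0.4543) = 0.466.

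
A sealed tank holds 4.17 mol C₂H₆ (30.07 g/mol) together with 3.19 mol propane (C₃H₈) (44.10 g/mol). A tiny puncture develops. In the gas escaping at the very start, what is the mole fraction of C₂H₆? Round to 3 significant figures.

0.613

The effusion rate of species i is ∝ p_i/√M_i ∝ n_i/√M_i.
So x_C₂H₆ in the escaping gas = (n_C₂H₆/√M_C₂H₆) / Σ(n_i/√M_i)
= (4.17/√30.07) / (4.17/√30.07 + 3.19/√44.10) = 0.7604/(0.7604 + 0.4804) = 0.613.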